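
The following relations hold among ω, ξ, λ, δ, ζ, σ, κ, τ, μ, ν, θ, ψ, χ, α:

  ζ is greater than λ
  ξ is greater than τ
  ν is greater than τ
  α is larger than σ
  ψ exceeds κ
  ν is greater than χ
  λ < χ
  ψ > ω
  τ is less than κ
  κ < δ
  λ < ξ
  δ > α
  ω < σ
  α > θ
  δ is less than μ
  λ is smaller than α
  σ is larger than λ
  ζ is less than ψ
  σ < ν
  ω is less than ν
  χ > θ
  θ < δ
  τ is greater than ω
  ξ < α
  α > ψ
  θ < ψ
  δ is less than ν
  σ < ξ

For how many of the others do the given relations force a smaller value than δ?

The elements the relations force below δ are ω, τ, λ, κ, θ, ζ, σ, ξ, ψ, α — no chain reaches any other.
That is 10.

10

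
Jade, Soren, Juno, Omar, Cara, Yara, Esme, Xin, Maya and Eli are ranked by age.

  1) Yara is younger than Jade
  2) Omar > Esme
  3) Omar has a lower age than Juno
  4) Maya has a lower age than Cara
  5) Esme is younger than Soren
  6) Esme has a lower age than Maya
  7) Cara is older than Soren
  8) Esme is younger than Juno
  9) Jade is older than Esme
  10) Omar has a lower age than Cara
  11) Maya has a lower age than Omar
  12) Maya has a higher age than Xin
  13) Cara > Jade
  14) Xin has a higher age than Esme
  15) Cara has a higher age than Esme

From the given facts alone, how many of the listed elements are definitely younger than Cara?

7

Directly below Cara: Esme, Maya, Soren, Omar, Jade.
One step further: Xin, Yara (7 so far).
Nothing else is reachable below Cara; 7 in all.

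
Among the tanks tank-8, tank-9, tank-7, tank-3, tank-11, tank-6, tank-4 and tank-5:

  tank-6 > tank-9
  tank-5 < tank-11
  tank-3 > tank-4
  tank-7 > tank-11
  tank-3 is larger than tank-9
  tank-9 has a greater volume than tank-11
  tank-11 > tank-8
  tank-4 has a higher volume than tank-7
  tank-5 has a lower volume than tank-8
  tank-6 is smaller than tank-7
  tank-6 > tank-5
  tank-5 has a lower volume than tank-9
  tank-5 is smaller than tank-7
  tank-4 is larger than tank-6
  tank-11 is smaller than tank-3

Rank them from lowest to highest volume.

Nothing is placed below tank-5, so it is least; from there tank-5 < tank-8; tank-8 < tank-11; tank-11 < tank-9; tank-9 < tank-6; tank-6 < tank-7; tank-7 < tank-4; tank-4 < tank-3, each given directly.

tank-5 < tank-8 < tank-11 < tank-9 < tank-6 < tank-7 < tank-4 < tank-3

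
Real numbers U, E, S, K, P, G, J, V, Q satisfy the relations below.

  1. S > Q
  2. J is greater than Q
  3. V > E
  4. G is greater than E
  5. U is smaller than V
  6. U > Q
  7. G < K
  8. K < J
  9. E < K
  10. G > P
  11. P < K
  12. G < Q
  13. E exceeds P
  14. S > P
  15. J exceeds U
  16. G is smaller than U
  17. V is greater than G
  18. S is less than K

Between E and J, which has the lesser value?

E < G and G < Q give E < Q.
Then Q < S extends the chain to S.
With S < K: E < G < Q < S < K.
Then K < J extends the chain to J.
So E < J; E is the smaller of the two.

E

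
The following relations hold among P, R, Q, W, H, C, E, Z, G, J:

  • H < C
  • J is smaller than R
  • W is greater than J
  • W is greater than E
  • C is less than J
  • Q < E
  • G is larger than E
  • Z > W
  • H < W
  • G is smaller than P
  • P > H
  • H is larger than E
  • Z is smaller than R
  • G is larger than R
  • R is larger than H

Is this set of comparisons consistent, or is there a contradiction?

Every relation is compatible with Q < E < H < C < J < W < Z < R < G < P; the set is consistent.

consistent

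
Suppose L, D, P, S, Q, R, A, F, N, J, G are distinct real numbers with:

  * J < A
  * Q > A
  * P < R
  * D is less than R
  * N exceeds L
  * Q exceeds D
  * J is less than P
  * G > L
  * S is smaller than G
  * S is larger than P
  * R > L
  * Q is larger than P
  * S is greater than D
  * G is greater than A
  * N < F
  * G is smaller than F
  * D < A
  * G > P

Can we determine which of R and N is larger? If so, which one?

Following every chain through N: above N we get F; below N we get L.
R is not reached, and no chain runs the other way from R to N.
So the given relations leave the order of N and R undetermined.

undetermined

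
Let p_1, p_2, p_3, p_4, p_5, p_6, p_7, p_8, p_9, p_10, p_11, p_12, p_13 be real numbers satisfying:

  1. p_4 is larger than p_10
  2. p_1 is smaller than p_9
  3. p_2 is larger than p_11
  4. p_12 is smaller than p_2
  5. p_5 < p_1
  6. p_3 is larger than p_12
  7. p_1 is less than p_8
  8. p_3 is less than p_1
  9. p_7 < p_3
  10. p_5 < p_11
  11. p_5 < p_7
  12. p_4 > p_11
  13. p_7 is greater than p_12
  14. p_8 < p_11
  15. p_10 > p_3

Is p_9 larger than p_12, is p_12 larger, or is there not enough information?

p_9

Chaining the given relations: p_12 < p_7 < p_3 < p_1 < p_9.
So p_9 is larger.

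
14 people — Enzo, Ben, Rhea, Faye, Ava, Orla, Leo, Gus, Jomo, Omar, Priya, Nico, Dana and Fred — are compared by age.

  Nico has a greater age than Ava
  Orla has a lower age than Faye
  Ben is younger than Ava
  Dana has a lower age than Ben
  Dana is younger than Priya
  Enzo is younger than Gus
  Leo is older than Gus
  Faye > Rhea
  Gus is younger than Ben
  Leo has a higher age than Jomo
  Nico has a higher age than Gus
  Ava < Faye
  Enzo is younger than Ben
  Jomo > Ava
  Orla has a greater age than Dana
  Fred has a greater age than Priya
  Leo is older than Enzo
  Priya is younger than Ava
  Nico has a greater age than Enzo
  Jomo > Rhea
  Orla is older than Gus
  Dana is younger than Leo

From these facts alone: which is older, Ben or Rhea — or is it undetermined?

undetermined

Following every chain through Ben: above Ben we get Ava, Jomo, Leo, Faye, Nico; below Ben we get Enzo, Dana, Gus.
Rhea is not reached, and no chain runs the other way from Rhea to Ben.
So the given relations leave the order of Ben and Rhea undetermined.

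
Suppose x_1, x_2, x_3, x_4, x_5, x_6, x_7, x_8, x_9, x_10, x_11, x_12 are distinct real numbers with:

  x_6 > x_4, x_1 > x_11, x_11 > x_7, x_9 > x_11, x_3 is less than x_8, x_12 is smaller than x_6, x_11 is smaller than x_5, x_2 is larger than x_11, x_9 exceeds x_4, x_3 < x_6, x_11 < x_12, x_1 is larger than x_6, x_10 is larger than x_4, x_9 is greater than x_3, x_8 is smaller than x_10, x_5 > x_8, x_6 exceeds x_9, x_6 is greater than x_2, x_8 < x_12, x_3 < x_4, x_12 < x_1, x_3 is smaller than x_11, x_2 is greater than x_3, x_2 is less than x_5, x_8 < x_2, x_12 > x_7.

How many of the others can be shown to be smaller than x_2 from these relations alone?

4

The elements the relations force below x_2 are x_3, x_7, x_11, x_8 — no chain reaches any other.
That is 4.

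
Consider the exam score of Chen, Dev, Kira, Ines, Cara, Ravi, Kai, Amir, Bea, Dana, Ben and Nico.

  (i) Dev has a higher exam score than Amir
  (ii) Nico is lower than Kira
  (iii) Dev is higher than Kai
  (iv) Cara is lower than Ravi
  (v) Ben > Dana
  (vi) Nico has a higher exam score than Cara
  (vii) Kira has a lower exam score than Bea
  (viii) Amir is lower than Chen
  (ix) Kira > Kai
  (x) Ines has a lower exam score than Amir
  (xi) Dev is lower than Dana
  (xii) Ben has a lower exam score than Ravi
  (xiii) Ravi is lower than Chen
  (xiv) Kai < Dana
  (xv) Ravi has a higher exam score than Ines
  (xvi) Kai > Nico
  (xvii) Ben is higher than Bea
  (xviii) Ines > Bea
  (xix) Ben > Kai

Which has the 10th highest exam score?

Kai

Piecing the relations together gives one ordering: Cara < Nico < Kai < Kira < Bea < Ines < Amir < Dev < Dana < Ben < Ravi < Chen.
The 10th largest is Kai.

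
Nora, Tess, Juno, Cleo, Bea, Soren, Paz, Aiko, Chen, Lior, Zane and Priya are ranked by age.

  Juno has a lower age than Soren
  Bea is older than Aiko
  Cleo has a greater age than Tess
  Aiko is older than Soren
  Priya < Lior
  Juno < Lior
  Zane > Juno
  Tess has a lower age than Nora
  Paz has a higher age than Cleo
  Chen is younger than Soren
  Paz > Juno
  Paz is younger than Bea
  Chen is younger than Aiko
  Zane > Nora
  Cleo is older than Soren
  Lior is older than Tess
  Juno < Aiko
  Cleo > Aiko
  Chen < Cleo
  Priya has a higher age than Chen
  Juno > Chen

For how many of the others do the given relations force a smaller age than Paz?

6

Directly below Paz: Juno, Cleo.
One step further: Tess, Chen, Soren, Aiko (6 so far).
No other element is forced below Paz by the given relations, so the count is 6.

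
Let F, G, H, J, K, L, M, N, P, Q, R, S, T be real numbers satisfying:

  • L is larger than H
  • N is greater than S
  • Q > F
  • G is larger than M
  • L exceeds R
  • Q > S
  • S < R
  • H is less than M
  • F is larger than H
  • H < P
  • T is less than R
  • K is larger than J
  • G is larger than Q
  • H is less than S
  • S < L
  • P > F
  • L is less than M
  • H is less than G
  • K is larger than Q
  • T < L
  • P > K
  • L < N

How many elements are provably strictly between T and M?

2

The relations place T below M. An element lies strictly between them when it is forced above T and also forced below M.
Above T: {R, L, N, G}. Below M: {H, S, R, L}.
Intersection: {R, L} — 2.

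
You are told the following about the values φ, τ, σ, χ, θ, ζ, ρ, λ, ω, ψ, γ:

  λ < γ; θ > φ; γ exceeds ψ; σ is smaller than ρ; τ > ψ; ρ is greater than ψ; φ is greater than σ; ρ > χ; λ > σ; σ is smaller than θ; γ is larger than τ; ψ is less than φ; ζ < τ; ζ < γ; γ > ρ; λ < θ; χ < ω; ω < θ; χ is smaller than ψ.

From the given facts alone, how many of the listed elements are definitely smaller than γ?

7

Directly below γ: ζ, ψ, τ, λ, ρ.
One step further: χ, σ (7 so far).
Nothing else is reachable below γ; 7 in all.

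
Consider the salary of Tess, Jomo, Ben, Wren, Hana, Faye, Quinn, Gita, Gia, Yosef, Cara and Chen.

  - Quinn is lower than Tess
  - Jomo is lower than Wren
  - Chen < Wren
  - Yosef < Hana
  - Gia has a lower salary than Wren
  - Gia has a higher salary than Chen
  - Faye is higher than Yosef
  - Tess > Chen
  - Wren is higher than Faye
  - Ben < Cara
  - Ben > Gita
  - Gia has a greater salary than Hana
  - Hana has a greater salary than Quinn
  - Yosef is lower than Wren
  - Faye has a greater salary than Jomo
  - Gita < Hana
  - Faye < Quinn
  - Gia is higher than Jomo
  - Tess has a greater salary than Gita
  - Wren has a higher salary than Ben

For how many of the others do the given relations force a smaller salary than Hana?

The elements the relations force below Hana are Gita, Yosef, Jomo, Faye, Quinn — no chain reaches any other.
That is 5.

5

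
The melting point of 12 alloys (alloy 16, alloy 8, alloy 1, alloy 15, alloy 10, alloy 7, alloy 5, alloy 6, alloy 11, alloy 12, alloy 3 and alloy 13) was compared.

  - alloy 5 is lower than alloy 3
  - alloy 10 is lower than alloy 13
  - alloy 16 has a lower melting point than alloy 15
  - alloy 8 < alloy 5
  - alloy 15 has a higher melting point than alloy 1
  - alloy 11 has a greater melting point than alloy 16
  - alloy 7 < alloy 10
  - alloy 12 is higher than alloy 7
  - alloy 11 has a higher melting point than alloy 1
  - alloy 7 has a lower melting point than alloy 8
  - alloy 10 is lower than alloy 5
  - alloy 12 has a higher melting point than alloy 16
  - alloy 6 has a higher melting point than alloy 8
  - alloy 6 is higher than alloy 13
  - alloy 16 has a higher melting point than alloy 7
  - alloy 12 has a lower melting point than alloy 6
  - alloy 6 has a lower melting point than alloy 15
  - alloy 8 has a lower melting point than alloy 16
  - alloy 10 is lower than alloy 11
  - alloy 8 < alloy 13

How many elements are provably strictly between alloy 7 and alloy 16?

The relations place alloy 7 below alloy 16. An element lies strictly between them when it is forced above alloy 7 and also forced below alloy 16.
Above alloy 7: {alloy 8, alloy 10, alloy 13, alloy 12, alloy 5, alloy 6, alloy 15, alloy 3, alloy 11}. Below alloy 16: {alloy 8}.
Intersection: {alloy 8} — 1.

1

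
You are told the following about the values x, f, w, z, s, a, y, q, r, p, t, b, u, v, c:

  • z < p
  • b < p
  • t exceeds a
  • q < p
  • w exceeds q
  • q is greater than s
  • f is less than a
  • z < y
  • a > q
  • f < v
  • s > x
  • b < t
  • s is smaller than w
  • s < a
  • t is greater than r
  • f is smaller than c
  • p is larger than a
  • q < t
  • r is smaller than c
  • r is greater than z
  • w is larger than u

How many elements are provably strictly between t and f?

1

The relations place f below t. An element lies strictly between them when it is forced above f and also forced below t.
Above f: {a, c, p, v}. Below t: {b, x, s, z, q, a, r}.
Intersection: {a} — 1.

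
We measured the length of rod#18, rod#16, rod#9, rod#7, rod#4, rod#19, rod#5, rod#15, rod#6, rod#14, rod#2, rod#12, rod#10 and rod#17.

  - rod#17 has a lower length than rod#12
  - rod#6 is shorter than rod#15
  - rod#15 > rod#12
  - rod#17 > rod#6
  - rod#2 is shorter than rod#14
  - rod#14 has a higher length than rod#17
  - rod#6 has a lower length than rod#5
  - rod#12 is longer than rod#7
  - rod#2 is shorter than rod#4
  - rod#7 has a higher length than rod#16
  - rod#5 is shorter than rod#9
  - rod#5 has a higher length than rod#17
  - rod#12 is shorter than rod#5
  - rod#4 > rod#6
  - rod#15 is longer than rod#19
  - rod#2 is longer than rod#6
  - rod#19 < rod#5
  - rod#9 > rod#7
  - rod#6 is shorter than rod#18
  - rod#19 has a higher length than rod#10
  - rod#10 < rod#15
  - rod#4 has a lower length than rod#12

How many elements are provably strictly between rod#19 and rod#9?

Chaining upward from rod#19 reaches: rod#15, rod#5.
Chaining downward from rod#9 reaches: rod#16, rod#10, rod#6, rod#2, rod#17, rod#7, rod#4, rod#12, rod#5.
Strictly between rod#19 and rod#9 are those in both lists: rod#5 — 1 element.

1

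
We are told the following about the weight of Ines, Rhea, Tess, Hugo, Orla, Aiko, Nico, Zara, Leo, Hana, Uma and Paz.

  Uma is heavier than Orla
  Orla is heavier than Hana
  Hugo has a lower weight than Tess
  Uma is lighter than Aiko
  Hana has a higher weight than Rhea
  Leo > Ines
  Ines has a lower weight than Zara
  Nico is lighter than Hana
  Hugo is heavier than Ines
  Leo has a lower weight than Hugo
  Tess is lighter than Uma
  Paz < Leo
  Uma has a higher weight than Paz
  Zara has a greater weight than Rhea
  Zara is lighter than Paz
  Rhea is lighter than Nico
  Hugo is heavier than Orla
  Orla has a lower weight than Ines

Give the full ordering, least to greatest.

Rhea < Nico < Hana < Orla < Ines < Zara < Paz < Leo < Hugo < Tess < Uma < Aiko

The consecutive links are each given: Rhea < Nico; Nico < Hana; Hana < Orla; Orla < Ines; Ines < Zara; Zara < Paz; Paz < Leo; Leo < Hugo; Hugo < Tess; Tess < Uma; Uma < Aiko.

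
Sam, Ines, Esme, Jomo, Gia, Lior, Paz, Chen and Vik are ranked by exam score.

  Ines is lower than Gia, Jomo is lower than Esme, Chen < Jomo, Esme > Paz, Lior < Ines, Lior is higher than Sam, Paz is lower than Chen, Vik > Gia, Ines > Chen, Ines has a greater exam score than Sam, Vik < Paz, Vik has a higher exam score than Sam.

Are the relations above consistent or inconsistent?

inconsistent

We have Chen < Ines stated directly, yet also Ines < Gia < Vik < Paz < Chen by chaining the others — so Ines < Chen. Contradiction.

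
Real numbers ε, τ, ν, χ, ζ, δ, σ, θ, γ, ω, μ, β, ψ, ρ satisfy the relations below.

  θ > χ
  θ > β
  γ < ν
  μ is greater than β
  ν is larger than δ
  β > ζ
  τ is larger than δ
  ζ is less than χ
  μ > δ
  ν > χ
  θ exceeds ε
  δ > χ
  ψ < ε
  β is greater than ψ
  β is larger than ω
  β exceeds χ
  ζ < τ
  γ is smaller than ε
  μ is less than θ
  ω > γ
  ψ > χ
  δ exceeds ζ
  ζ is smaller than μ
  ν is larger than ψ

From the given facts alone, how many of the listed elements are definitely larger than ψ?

5

Directly above ψ: β, ε, ν.
One step further: μ, θ (5 so far).
Nothing else is reachable above ψ; 5 in all.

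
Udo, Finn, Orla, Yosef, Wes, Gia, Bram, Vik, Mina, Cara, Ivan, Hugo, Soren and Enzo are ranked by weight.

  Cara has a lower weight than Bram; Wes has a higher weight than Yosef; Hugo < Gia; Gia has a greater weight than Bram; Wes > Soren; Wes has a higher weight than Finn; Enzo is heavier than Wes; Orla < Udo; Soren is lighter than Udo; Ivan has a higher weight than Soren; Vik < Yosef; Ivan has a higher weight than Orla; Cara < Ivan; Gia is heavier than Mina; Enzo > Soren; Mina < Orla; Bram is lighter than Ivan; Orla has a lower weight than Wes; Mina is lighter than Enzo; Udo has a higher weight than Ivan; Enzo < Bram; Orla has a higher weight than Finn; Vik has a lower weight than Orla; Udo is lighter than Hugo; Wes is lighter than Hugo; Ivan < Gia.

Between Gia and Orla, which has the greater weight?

Gia

Orla < Wes and Wes < Enzo give Orla < Enzo.
With Enzo < Bram: Orla < Wes < Enzo < Bram.
Then Bram < Ivan extends the chain to Ivan.
Then Ivan < Udo extends the chain to Udo.
With Udo < Hugo: Orla < Wes < Enzo < Bram < Ivan < Udo < Hugo.
With Hugo < Gia: Orla < Wes < Enzo < Bram < Ivan < Udo < Hugo < Gia.
So Orla < Gia; Gia is the heavier of the two.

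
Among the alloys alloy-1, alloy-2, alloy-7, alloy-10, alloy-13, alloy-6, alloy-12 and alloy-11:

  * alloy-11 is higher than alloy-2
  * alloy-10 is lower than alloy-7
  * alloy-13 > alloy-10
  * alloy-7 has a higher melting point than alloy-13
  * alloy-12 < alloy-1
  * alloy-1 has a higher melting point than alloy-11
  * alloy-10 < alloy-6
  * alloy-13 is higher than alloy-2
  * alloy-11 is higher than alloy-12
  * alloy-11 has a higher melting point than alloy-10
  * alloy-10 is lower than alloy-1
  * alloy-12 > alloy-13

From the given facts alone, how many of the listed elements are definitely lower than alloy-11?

From alloy-11 the given relations immediately reach alloy-2, alloy-10, alloy-12.
From those, alloy-13 — 4 in total.
Nothing else is reachable below alloy-11; 4 in all.

4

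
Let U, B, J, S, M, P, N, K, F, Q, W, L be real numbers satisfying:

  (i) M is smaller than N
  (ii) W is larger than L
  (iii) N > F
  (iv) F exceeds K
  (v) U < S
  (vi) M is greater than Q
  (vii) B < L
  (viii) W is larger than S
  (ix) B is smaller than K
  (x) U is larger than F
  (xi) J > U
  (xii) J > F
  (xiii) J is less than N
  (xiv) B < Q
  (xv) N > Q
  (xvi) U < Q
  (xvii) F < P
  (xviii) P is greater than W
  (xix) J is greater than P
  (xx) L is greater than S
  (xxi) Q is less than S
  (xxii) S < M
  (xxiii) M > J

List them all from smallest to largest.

Nothing is placed below B, so it is least; from there B < K; K < F; F < U; U < Q; Q < S; S < L; L < W; W < P; P < J; J < M; M < N, each given directly.

B < K < F < U < Q < S < L < W < P < J < M < N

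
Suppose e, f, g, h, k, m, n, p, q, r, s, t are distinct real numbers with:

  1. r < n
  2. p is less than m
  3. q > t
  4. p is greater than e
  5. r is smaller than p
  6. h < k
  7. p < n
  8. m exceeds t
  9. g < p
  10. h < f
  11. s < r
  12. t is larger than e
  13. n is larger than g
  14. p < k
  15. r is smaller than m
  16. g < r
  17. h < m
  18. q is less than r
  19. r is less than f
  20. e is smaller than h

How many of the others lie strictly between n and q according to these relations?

Chaining upward from q reaches: r, p, f, m, k.
Chaining downward from n reaches: e, t, g, s, r, p.
Strictly between q and n are those in both lists: r, p — 2 elements.

2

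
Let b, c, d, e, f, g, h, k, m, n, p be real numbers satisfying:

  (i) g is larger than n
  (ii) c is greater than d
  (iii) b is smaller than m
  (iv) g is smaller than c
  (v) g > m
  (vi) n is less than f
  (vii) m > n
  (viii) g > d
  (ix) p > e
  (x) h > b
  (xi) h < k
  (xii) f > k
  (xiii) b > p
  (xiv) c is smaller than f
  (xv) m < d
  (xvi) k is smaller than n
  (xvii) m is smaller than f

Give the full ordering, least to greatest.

Each adjacent pair is fixed by a given relation: e < p; p < b; b < h; h < k; k < n; n < m; m < d; d < g; g < c; c < f. Chaining them end to end gives the full order.

e < p < b < h < k < n < m < d < g < c < f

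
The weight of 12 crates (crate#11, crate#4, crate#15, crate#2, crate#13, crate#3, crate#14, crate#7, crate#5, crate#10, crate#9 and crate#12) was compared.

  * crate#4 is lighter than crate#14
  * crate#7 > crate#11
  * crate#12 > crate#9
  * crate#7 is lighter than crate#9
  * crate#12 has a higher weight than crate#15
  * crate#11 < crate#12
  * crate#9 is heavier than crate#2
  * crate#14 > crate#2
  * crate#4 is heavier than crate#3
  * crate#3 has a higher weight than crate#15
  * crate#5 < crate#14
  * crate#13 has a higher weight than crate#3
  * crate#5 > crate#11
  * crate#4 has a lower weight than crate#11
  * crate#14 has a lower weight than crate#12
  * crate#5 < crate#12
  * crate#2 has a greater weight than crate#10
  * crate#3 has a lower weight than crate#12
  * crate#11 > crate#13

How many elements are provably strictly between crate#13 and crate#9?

The relations place crate#13 below crate#9. An element lies strictly between them when it is forced above crate#13 and also forced below crate#9.
Above crate#13: {crate#11, crate#7, crate#5, crate#14, crate#12}. Below crate#9: {crate#15, crate#3, crate#10, crate#4, crate#11, crate#2, crate#7}.
Intersection: {crate#11, crate#7} — 2.

2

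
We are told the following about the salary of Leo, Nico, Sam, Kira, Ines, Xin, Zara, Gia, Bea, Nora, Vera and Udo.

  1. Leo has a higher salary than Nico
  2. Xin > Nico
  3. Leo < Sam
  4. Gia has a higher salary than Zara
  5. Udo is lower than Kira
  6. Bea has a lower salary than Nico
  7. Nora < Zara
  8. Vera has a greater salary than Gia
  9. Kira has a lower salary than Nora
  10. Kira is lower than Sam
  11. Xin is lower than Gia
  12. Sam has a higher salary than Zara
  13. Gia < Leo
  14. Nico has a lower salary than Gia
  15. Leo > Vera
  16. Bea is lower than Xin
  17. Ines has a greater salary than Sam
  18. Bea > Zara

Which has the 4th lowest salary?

Zara

Chaining the given pairs: Udo < Kira < Nora < Zara < Bea < Nico < Xin < Gia < Vera < Leo < Sam < Ines.
Counting 4 from the smallest end gives Zara.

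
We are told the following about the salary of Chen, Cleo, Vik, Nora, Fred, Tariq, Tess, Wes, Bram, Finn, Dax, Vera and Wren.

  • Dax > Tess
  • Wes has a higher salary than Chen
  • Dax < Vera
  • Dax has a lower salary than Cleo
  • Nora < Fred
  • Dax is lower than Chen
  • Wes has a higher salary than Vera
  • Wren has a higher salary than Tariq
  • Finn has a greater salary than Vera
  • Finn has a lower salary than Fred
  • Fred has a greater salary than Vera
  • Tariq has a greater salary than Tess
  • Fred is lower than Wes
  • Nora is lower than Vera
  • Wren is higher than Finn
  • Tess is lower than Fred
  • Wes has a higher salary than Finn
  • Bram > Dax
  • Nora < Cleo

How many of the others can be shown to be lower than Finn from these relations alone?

From Finn the given relations immediately reach Vera.
From those, Nora, Dax — 3 in total.
From those, Tess — 4 in total.
Nothing else is reachable below Finn; 4 in all.

4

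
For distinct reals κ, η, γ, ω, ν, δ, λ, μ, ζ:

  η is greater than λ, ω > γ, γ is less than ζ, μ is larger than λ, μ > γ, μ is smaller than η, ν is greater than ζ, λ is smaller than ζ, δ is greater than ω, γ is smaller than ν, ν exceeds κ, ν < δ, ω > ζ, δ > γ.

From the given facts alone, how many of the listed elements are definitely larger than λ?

6

Directly above λ: μ, η, ζ.
One step further: ν, ω (5 so far).
One step further: δ (6 so far).
No other element is forced above λ by the given relations, so the count is 6.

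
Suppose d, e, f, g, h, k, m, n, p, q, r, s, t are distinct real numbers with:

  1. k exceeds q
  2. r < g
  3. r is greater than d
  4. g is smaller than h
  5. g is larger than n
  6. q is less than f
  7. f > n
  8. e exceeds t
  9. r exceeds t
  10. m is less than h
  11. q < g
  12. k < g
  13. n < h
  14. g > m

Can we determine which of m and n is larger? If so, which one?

undetermined

Following every chain through n: above n we get f, g, h.
m is not reached, and no chain runs the other way from m to n.
So the given relations leave the order of n and m undetermined.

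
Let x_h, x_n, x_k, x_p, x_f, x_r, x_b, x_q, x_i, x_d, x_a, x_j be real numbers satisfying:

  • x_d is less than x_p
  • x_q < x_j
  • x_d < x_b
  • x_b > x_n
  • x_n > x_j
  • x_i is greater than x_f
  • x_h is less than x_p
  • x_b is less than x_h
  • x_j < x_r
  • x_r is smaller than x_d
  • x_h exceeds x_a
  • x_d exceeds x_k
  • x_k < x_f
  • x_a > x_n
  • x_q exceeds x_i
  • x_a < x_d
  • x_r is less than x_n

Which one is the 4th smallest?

Piecing the relations together gives one ordering: x_k < x_f < x_i < x_q < x_j < x_r < x_n < x_a < x_d < x_b < x_h < x_p.
Counting 4 from the smallest end gives x_q.

x_q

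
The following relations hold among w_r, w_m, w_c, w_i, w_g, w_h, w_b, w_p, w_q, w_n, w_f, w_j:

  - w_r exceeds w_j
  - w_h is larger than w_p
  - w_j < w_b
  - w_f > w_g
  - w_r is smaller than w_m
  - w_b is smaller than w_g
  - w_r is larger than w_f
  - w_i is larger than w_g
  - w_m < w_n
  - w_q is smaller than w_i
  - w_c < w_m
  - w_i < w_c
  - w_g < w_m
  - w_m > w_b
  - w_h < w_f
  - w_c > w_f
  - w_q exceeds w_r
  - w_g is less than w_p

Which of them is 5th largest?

w_q

Chaining the given pairs: w_j < w_b < w_g < w_p < w_h < w_f < w_r < w_q < w_i < w_c < w_m < w_n.
Counting 5 from the largest end gives w_q.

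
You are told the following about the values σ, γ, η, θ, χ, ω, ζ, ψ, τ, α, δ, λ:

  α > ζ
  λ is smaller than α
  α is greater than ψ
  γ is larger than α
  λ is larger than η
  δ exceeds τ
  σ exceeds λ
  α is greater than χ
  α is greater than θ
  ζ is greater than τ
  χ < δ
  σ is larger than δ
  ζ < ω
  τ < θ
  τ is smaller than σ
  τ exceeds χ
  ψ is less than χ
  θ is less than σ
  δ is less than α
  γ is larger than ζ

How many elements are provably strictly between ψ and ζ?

The relations place ψ below ζ. An element lies strictly between them when it is forced above ψ and also forced below ζ.
Above ψ: {χ, τ, δ, θ, α, σ, ω, γ}. Below ζ: {χ, τ}.
Intersection: {χ, τ} — 2.

2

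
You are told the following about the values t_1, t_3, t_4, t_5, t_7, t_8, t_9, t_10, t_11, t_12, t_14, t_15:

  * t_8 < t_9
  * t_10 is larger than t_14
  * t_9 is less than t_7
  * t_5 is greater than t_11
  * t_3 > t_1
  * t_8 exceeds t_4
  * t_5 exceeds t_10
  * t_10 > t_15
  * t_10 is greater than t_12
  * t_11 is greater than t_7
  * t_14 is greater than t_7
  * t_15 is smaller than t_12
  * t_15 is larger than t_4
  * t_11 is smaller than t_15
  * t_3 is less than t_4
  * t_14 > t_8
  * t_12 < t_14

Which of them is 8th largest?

t_9

Chaining the given pairs: t_1 < t_3 < t_4 < t_8 < t_9 < t_7 < t_11 < t_15 < t_12 < t_14 < t_10 < t_5.
Counting 8 from the largest end gives t_9.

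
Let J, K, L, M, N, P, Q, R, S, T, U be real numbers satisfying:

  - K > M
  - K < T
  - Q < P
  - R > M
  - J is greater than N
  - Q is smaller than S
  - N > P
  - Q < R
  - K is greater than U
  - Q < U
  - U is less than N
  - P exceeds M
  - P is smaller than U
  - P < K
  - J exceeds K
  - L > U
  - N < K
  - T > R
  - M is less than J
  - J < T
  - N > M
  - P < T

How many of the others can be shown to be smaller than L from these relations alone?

4

Directly below L: U.
One step further: Q, P (3 so far).
One step further: M (4 so far).
No other element is forced below L by the given relations, so the count is 4.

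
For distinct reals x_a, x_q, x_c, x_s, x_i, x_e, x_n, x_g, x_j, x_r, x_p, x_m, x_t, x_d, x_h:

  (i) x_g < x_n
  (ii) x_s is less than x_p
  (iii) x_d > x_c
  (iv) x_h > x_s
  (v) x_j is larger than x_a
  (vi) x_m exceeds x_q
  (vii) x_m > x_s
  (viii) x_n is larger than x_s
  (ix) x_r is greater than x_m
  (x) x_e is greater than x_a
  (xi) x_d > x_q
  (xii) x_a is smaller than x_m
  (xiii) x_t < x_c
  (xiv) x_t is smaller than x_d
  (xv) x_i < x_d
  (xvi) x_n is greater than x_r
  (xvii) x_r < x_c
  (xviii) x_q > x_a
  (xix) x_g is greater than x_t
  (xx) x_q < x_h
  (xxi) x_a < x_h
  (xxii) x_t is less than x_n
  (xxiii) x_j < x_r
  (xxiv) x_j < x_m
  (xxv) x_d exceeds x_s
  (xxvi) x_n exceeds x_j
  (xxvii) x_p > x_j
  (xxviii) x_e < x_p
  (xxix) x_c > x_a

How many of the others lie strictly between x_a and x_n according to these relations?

The relations place x_a below x_n. An element lies strictly between them when it is forced above x_a and also forced below x_n.
Above x_a: {x_e, x_j, x_q, x_p, x_m, x_r, x_h, x_c, x_d}. Below x_n: {x_s, x_j, x_t, x_q, x_m, x_g, x_r}.
Intersection: {x_j, x_q, x_m, x_r} — 4.

4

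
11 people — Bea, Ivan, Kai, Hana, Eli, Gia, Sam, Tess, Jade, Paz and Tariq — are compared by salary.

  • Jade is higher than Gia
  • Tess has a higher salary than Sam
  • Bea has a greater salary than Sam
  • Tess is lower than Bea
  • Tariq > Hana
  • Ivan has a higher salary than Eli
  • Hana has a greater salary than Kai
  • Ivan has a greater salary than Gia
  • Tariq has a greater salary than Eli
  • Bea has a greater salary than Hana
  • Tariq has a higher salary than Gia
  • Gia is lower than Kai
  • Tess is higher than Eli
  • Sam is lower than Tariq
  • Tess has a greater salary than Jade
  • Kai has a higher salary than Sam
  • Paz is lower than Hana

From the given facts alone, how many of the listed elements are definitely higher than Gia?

7

Directly above Gia: Kai, Jade, Ivan, Tariq.
One step further: Tess, Hana (6 so far).
One step further: Bea (7 so far).
No other element is forced above Gia by the given relations, so the count is 7.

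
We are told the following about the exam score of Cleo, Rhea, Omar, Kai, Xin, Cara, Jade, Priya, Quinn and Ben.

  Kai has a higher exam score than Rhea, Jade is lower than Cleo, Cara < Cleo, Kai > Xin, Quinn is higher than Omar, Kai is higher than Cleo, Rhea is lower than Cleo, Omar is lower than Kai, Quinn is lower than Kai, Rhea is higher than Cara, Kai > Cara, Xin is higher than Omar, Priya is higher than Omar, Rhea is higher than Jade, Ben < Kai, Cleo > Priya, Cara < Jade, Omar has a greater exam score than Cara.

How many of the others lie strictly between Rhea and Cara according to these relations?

Chaining upward from Cara reaches: Omar, Jade, Quinn, Priya, Cleo, Xin, Kai.
Chaining downward from Rhea reaches: Jade.
Strictly between Cara and Rhea are those in both lists: Jade — 1 element.

1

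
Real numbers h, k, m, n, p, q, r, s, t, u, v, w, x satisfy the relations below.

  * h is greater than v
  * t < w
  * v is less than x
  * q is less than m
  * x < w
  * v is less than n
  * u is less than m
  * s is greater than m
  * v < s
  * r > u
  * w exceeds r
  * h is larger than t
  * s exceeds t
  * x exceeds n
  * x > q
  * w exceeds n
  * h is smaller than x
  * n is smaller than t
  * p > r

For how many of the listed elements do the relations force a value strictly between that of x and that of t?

1

Chaining upward from t reaches: s, h, w.
Chaining downward from x reaches: q, v, n, h.
Strictly between t and x are those in both lists: h — 1 element.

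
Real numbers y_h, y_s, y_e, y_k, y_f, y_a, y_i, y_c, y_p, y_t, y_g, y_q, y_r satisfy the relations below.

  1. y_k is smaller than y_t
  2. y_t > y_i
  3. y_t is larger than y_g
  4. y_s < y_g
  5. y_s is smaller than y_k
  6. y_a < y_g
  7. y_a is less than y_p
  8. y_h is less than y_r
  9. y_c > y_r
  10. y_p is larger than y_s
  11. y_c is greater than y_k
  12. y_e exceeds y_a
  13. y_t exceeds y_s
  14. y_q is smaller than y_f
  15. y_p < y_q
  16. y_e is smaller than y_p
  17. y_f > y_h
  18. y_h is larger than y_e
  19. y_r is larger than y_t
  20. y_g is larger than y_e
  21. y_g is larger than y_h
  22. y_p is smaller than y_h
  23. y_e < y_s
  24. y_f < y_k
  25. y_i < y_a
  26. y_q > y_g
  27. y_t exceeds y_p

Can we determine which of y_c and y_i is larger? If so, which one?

y_i < y_a < y_e < y_s < y_p < y_h < y_g < y_q < y_f < y_k < y_t < y_r < y_c, by transitivity through y_a, y_e, y_s, y_p, y_h, y_g, y_q, y_f, y_k, y_t, y_r.
So y_c is larger.

y_c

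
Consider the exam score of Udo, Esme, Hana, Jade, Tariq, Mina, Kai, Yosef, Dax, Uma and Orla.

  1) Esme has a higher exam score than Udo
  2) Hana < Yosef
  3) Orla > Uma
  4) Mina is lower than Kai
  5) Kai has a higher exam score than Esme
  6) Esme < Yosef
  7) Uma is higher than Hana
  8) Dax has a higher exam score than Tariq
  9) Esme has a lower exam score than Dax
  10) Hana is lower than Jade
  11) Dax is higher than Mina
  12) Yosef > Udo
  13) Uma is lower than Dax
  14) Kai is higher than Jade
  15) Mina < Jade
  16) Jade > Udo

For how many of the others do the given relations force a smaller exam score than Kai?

5

Directly below Kai: Mina, Esme, Jade.
One step further: Udo, Hana (5 so far).
No other element is forced below Kai by the given relations, so the count is 5.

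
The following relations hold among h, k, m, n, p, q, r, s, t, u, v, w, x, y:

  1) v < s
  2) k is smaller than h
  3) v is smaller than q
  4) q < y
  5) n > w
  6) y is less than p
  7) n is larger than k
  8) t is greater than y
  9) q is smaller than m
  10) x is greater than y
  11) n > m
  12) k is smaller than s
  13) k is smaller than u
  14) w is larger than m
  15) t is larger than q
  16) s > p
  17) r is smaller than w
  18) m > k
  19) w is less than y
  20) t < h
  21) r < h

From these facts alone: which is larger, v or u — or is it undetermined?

Following every chain through v: above v we get q, m, w, y, n, t, p, x, h, s.
u is not reached, and no chain runs the other way from u to v.
So the given relations leave the order of v and u undetermined.

undetermined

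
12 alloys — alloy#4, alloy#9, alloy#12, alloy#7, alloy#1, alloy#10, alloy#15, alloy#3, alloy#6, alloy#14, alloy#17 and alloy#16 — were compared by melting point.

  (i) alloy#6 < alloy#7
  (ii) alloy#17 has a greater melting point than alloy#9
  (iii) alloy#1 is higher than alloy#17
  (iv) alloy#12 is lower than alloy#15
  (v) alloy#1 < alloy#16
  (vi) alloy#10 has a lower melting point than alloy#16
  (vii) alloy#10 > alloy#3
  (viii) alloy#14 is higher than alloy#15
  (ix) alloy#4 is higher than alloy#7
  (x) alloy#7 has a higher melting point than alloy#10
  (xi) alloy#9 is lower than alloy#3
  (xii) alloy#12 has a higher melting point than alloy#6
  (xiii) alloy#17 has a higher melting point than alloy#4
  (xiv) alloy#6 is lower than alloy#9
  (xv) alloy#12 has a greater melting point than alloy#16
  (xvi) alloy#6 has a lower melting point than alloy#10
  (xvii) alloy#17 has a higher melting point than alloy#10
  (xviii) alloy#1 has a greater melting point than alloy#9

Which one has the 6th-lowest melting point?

alloy#4

The consecutive relations fix a unique order: alloy#6 < alloy#9 < alloy#3 < alloy#10 < alloy#7 < alloy#4 < alloy#17 < alloy#1 < alloy#16 < alloy#12 < alloy#15 < alloy#14.
The 6th smallest is alloy#4.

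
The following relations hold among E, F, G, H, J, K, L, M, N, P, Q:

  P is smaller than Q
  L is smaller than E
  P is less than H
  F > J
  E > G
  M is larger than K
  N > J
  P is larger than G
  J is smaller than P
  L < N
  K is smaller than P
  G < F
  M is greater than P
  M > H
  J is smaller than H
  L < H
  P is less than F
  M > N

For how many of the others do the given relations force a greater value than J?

Directly above J: P, F, H, N.
One step further: Q, M (6 so far).
Nothing else is reachable above J; 6 in all.

6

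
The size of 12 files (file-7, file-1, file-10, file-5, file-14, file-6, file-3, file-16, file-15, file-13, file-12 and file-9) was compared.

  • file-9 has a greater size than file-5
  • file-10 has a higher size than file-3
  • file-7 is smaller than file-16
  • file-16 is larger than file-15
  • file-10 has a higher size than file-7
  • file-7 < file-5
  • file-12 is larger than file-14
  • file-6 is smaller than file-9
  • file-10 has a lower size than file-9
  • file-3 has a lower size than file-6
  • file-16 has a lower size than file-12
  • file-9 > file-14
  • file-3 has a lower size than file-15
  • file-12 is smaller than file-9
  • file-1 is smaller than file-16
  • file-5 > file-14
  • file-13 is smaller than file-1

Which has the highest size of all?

file-9

file-13 is not greatest since file-13 < file-1; file-14 is not greatest since file-14 < file-9; file-3 is not greatest since file-3 < file-10; file-7 is not greatest since file-7 < file-5; file-1 is not greatest since file-1 < file-16; file-6 is not greatest since file-6 < file-9; file-15 is not greatest since file-15 < file-16; file-10 is not greatest since file-10 < file-9; file-5 is not greatest since file-5 < file-9; file-16 is not greatest since file-16 < file-12; file-12 is not greatest since file-12 < file-9.
Only file-9 has nothing above it, so file-9 is the highest size.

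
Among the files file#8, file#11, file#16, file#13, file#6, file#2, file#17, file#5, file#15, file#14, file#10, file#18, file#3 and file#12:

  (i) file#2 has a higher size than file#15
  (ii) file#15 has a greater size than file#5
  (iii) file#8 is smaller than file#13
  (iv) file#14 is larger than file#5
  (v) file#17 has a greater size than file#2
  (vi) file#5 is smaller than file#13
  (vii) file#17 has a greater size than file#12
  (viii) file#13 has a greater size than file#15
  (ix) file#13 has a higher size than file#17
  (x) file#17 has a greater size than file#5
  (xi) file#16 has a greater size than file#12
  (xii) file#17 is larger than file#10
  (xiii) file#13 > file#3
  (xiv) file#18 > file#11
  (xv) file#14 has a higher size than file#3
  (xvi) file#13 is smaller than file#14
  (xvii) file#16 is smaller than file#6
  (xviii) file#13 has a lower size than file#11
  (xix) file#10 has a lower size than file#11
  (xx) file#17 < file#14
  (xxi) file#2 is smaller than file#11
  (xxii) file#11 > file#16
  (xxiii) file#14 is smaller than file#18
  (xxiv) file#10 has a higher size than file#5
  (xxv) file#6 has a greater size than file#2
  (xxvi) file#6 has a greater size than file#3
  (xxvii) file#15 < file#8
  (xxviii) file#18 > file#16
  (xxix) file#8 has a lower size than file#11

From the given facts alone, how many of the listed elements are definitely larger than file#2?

Directly above file#2: file#6, file#17, file#11.
One step further: file#13, file#14, file#18 (6 so far).
Nothing else is reachable above file#2; 6 in all.

6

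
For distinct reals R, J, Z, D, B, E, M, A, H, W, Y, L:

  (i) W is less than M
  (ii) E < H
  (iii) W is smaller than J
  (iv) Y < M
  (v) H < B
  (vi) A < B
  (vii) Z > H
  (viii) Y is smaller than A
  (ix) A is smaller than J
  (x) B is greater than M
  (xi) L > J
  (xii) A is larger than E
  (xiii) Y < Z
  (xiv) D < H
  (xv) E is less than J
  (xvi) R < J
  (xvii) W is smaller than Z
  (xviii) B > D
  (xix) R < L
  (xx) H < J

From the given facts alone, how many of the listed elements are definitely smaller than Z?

5

From Z the given relations immediately reach W, Y, H.
From those, E, D — 5 in total.
Nothing else is reachable below Z; 5 in all.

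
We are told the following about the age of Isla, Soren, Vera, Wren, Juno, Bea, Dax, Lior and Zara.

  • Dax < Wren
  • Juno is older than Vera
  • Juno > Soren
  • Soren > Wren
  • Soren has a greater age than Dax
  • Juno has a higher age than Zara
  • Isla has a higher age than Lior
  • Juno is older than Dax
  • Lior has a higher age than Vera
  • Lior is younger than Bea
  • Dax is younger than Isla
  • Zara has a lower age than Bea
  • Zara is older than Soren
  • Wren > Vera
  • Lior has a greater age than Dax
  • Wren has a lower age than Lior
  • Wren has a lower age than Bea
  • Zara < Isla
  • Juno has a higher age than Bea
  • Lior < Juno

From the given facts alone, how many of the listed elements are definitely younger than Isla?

6

From Isla the given relations immediately reach Dax, Lior, Zara.
From those, Vera, Wren, Soren — 6 in total.
No other element is forced below Isla by the given relations, so the count is 6.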